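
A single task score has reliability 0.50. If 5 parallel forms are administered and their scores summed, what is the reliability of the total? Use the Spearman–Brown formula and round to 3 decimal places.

ρ_k = kρ / (1 + (k−1)ρ) = 5·0.50 / (1 + 4·0.50) = 2.500 / 3.000 = 0.833.

0.833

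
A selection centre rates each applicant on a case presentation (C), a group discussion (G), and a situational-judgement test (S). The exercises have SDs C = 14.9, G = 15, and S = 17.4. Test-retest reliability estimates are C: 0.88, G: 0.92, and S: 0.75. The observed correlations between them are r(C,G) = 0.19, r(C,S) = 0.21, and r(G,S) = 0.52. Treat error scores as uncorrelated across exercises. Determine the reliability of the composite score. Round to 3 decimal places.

0.901

Var(C+G+S) = 14.9² + 15² + 17.4² + 2·[14.9·15·0.19 + 14.9·17.4·0.21 + 15·17.4·0.52] = 749.77 + 465.259 = 1215.03.
Under uncorrelated errors the observed covariances equal the true-score covariances, so only the own-variance terms attenuate.
True-score variance = [14.9²·0.88 + 15²·0.92 + 17.4²·0.75] + 465.259 = 629.439 + 465.259 = 1094.7.
Reliability = 1094.7 / 1215.03 = 0.901.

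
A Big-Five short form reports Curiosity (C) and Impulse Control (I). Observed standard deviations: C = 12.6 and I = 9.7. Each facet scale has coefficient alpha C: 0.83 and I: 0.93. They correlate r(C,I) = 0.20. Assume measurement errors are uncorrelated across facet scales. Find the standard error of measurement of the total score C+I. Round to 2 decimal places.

Var(total) = 252.85 + 48.888 = 301.738.
True-score variance = 219.274 + 48.888 = 268.162, so reliability = 0.8887.
Error variance = 301.738 − 268.162 = 33.5755; SEM = √33.5755 = 5.79.

5.79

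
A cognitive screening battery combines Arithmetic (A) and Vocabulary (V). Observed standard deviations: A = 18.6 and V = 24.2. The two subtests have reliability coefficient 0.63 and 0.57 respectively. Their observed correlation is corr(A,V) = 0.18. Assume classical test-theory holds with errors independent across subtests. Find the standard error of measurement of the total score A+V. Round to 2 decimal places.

19.49

Var(total) = 931.6 + 162.043 = 1093.64.
True-score variance = 551.77 + 162.043 = 713.813, so reliability = 0.6527.
Error variance = 1093.64 − 713.813 = 379.83; SEM = √379.83 = 19.49.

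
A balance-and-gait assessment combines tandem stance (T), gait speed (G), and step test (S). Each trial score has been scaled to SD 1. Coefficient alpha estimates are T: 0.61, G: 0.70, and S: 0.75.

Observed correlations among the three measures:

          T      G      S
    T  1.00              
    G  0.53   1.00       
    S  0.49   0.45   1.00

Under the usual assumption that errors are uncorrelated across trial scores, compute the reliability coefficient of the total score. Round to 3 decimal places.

Var(T+G+S) = 3 + 2·[0.53 + 0.49 + 0.45] = 3 + 2.94 = 5.94.
Because errors are independent across components, Cov(Tᵢ,Tⱼ) = Cov(Xᵢ,Xⱼ); the off-diagonal part of the true-score variance is the same as above.
True-score variance = [0.61 + 0.70 + 0.75] + 2.94 = 2.06 + 2.94 = 5.
Reliability = 5 / 5.94 = 0.842.

0.842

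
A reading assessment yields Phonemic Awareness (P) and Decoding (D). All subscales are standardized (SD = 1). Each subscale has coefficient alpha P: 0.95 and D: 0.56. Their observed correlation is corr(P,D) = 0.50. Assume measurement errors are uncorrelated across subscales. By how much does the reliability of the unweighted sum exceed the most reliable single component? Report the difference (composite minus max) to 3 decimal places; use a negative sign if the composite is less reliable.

-0.113

Var(sum) = 2 + 1 = 3; true-score variance = 1.51 + 1 = 2.51; composite reliability = 0.8367.
Max component reliability = 0.9500.
Difference = 0.8367 − 0.9500 = -0.113.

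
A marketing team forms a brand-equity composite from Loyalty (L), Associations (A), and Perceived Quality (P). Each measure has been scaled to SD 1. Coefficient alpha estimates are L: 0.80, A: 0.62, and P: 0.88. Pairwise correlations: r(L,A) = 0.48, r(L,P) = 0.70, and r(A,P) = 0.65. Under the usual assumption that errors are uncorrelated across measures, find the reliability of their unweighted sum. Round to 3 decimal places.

Var(L+A+P) = 3 + 2·[0.48 + 0.70 + 0.65] = 3 + 3.66 = 6.66.
Under uncorrelated errors the observed covariances equal the true-score covariances, so only the own-variance terms attenuate.
True-score variance = [0.80 + 0.62 + 0.88] + 3.66 = 2.3 + 3.66 = 5.96.
Reliability = 5.96 / 6.66 = 0.895.

0.895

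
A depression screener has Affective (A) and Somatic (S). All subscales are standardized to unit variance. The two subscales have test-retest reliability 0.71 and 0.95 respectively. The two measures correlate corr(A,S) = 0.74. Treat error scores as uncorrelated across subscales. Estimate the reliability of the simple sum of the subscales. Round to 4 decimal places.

Var(A+S) = 2 + 2·[0.74] = 2 + 1.48 = 3.48.
With uncorrelated errors the cross-covariances are all true-score covariance, so they carry over unchanged; only the diagonal terms shrink to ρᵢσᵢ².
True-score variance = [0.71 + 0.95] + 1.48 = 1.66 + 1.48 = 3.14.
Reliability = 3.14 / 3.48 = 0.9023.

0.9023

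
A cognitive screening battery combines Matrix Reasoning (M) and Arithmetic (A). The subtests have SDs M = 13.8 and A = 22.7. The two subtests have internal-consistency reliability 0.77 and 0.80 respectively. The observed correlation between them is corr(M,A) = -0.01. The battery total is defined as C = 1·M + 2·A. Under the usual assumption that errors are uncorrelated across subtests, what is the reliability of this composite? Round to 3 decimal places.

0.796

Var(C) = 13.8² + 2²·22.7² + 2·[2·13.8·22.7·(-0.01)] = 2251.6 − 12.5304 = 2239.07.
Under uncorrelated errors the observed covariances equal the true-score covariances, so only the own-variance terms attenuate.
True-score variance = [13.8²·0.77 + 2²·22.7²·0.80] − 12.5304 = 1795.57 − 12.5304 = 1783.04.
Reliability = 1783.04 / 2239.07 = 0.796.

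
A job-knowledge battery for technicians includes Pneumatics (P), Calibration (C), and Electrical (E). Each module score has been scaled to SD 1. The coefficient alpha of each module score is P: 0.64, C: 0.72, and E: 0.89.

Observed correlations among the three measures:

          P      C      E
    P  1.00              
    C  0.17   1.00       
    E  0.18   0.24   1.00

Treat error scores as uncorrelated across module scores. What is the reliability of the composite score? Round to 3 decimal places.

0.821

Var(P+C+E) = 3 + 2·[0.17 + 0.18 + 0.24] = 3 + 1.18 = 4.18.
With uncorrelated errors the cross-covariances are all true-score covariance, so they carry over unchanged; only the diagonal terms shrink to ρᵢσᵢ².
True-score variance = [0.64 + 0.72 + 0.89] + 1.18 = 2.25 + 1.18 = 3.43.
Reliability = 3.43 / 4.18 = 0.821.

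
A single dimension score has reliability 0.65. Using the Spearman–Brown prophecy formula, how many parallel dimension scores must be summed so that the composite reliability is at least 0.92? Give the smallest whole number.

k ≥ ρ*(1−ρ₁)/(ρ₁(1−ρ*)) = 0.92·0.35 / (0.65·0.08) = 6.192.
Smallest integer k = 7.

7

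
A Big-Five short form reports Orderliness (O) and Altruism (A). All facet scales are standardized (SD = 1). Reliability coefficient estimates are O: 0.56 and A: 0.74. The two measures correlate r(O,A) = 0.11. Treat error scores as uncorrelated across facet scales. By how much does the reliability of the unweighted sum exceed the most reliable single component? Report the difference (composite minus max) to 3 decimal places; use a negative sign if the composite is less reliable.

-0.055

Var(sum) = 2 + 0.22 = 2.22; true-score variance = 1.3 + 0.22 = 1.52; composite reliability = 0.6847.
Max component reliability = 0.7400.
Difference = 0.6847 − 0.7400 = -0.055.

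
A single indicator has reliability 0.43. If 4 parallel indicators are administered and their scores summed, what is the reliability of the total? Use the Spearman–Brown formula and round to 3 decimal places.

0.751

ρ_k = kρ / (1 + (k−1)ρ) = 4·0.43 / (1 + 3·0.43) = 1.720 / 2.290 = 0.751.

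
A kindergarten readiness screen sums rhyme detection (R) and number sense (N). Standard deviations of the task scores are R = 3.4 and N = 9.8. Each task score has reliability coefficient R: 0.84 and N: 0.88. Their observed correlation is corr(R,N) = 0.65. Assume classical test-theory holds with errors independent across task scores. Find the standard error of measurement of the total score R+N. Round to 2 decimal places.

3.66

Var(total) = 107.6 + 43.316 = 150.916.
True-score variance = 94.2256 + 43.316 = 137.542, so reliability = 0.9114.
Error variance = 150.916 − 137.542 = 13.3744; SEM = √13.3744 = 3.66.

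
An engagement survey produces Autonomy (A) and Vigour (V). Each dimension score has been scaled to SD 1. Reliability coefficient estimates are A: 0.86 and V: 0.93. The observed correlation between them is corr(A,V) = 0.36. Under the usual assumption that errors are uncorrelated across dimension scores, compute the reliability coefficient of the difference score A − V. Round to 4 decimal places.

0.8359

Var(A−V) = 1 + 1 − 2·0.36 = 2 − 0.72 = 1.28.
With uncorrelated errors the cross-covariances are all true-score covariance, so they carry over unchanged; only the diagonal terms shrink to ρᵢσᵢ².
True-score variance = [0.86 + 0.93] − 0.72 = 1.79 − 0.72 = 1.07.
Reliability = 1.07 / 1.28 = 0.8359.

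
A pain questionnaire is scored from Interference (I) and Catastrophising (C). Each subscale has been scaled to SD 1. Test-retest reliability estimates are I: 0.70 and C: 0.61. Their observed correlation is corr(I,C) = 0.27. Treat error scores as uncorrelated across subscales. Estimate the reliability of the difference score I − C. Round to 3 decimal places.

Var(I−C) = 1 + 1 − 2·0.27 = 2 − 0.54 = 1.46.
With uncorrelated errors the cross-covariances are all true-score covariance, so they carry over unchanged; only the diagonal terms shrink to ρᵢσᵢ².
True-score variance = [0.70 + 0.61] − 0.54 = 1.31 − 0.54 = 0.77.
Reliability = 0.77 / 1.46 = 0.527.

0.527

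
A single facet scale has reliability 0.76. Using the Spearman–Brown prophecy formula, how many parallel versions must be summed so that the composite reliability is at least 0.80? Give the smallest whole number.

2

k ≥ ρ*(1−ρ₁)/(ρ₁(1−ρ*)) = 0.80·0.24 / (0.76·0.20) = 1.263.
Smallest integer k = 2.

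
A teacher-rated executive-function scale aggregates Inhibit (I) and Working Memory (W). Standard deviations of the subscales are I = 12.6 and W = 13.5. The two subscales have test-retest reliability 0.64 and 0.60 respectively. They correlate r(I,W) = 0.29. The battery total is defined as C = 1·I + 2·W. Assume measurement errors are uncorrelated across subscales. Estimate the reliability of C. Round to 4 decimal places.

Var(C) = 12.6² + 2²·13.5² + 2·[2·12.6·13.5·0.29] = 887.76 + 197.316 = 1085.08.
With uncorrelated errors the cross-covariances are all true-score covariance, so they carry over unchanged; only the diagonal terms shrink to ρᵢσᵢ².
True-score variance = [12.6²·0.64 + 2²·13.5²·0.60] + 197.316 = 539.006 + 197.316 = 736.322.
Reliability = 736.322 / 1085.08 = 0.6786.

0.6786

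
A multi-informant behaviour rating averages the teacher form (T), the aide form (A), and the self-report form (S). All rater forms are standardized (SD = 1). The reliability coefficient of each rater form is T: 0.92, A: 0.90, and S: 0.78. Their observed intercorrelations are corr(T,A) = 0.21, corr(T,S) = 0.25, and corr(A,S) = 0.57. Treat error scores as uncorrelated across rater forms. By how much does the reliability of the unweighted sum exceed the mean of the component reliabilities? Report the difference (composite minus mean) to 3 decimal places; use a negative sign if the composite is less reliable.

Var(sum) = 3 + 2.06 = 5.06; true-score variance = 2.6 + 2.06 = 4.66; composite reliability = 0.9209.
Mean component reliability = 0.8667.
Difference = 0.9209 − 0.8667 = 0.054.

0.054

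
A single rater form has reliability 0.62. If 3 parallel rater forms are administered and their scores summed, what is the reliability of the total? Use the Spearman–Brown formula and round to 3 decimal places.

ρ_k = kρ / (1 + (k−1)ρ) = 3·0.62 / (1 + 2·0.62) = 1.860 / 2.240 = 0.830.

0.830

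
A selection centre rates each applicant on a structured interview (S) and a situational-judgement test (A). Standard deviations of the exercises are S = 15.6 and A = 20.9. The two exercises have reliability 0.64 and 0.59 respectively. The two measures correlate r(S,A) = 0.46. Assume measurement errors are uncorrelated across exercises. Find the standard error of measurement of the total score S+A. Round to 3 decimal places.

16.331

Var(total) = 680.17 + 299.957 = 980.127.
True-score variance = 413.468 + 299.957 = 713.425, so reliability = 0.7279.
Error variance = 980.127 − 713.425 = 266.702; SEM = √266.702 = 16.331.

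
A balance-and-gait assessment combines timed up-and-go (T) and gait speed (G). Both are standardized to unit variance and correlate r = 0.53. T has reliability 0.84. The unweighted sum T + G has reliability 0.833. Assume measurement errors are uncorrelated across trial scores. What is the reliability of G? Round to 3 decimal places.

0.649

Var(T+G) = 2 + 2·0.53 = 3.060.
True-score variance = ρ_T + ρ_G + 2·0.53, so 0.833 = (0.84 + ρ_G + 1.06) / 3.060.
ρ_G = 0.833·3.060 − 0.84 − 1.06 = 0.649.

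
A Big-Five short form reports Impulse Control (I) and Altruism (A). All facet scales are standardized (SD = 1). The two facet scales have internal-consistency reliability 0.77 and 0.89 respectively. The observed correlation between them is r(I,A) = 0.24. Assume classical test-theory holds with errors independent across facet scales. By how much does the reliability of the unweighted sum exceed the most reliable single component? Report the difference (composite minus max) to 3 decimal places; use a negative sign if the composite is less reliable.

Var(sum) = 2 + 0.48 = 2.48; true-score variance = 1.66 + 0.48 = 2.14; composite reliability = 0.8629.
Max component reliability = 0.8900.
Difference = 0.8629 − 0.8900 = -0.027.

-0.027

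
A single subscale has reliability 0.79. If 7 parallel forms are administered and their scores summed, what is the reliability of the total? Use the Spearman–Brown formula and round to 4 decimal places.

ρ_k = kρ / (1 + (k−1)ρ) = 7·0.79 / (1 + 6·0.79) = 5.530 / 5.740 = 0.9634.

0.9634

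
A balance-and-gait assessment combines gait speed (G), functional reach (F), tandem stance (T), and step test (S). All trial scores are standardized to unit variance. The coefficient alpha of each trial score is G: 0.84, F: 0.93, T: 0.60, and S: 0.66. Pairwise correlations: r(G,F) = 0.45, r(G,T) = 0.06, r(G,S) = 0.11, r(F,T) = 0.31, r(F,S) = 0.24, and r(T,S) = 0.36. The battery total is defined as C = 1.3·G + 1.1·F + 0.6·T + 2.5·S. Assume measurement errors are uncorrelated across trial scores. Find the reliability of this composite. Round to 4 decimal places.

Var(C) = 1.3² + 1.1² + 0.6² + 2.5² + 2·[1.43·0.45 + 0.78·0.06 + 3.25·0.11 + 0.66·0.31 + 2.75·0.24 + 1.5·0.36] = 9.51 + 4.9048 = 14.4148.
Because errors are independent across components, Cov(Tᵢ,Tⱼ) = Cov(Xᵢ,Xⱼ); the off-diagonal part of the true-score variance is the same as above.
True-score variance = [1.3²·0.84 + 1.1²·0.93 + 0.6²·0.60 + 2.5²·0.66] + 4.9048 = 6.8859 + 4.9048 = 11.7907.
Reliability = 11.7907 / 14.4148 = 0.8180.

0.8180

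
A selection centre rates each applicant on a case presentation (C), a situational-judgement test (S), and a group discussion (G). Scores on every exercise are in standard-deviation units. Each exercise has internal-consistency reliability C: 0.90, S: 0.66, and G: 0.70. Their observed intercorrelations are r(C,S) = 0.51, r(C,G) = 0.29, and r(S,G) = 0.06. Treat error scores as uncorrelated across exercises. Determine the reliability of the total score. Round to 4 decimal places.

Var(C+S+G) = 3 + 2·[0.51 + 0.29 + 0.06] = 3 + 1.72 = 4.72.
Because errors are independent across components, Cov(Tᵢ,Tⱼ) = Cov(Xᵢ,Xⱼ); the off-diagonal part of the true-score variance is the same as above.
True-score variance = [0.90 + 0.66 + 0.70] + 1.72 = 2.26 + 1.72 = 3.98.
Reliability = 3.98 / 4.72 = 0.8432.

0.8432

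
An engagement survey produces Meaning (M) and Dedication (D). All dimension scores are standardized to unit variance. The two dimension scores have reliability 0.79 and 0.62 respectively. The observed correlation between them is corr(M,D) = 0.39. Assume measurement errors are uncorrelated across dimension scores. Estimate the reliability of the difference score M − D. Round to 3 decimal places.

0.516

Var(M−D) = 1 + 1 − 2·0.39 = 2 − 0.78 = 1.22.
With uncorrelated errors the cross-covariances are all true-score covariance, so they carry over unchanged; only the diagonal terms shrink to ρᵢσᵢ².
True-score variance = [0.79 + 0.62] − 0.78 = 1.41 − 0.78 = 0.63.
Reliability = 0.63 / 1.22 = 0.516.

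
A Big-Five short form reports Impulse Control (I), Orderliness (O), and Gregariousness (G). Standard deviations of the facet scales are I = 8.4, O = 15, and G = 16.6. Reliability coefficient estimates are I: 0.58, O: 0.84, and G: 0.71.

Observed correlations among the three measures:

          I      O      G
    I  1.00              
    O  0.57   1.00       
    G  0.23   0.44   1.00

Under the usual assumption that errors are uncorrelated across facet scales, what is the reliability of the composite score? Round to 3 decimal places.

0.854

Var(I+O+G) = 8.4² + 15² + 16.6² + 2·[8.4·15·0.57 + 8.4·16.6·0.23 + 15·16.6·0.44] = 571.12 + 426.902 = 998.022.
Under uncorrelated errors the observed covariances equal the true-score covariances, so only the own-variance terms attenuate.
True-score variance = [8.4²·0.58 + 15²·0.84 + 16.6²·0.71] + 426.902 = 425.572 + 426.902 = 852.475.
Reliability = 852.475 / 998.022 = 0.854.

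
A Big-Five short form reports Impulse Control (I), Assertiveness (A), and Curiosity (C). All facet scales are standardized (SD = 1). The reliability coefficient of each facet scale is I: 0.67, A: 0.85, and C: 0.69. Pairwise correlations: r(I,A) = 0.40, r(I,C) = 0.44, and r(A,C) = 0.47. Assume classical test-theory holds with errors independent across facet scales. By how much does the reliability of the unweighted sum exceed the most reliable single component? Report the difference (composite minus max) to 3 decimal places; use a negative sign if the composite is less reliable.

Var(sum) = 3 + 2.62 = 5.62; true-score variance = 2.21 + 2.62 = 4.83; composite reliability = 0.8594.
Max component reliability = 0.8500.
Difference = 0.8594 − 0.8500 = 0.009.

0.009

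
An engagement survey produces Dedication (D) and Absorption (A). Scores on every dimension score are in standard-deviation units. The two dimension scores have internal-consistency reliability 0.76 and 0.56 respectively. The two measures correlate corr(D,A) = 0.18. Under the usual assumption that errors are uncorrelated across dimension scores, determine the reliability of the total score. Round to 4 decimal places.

Var(D+A) = 2 + 2·[0.18] = 2 + 0.36 = 2.36.
Because errors are independent across components, Cov(Tᵢ,Tⱼ) = Cov(Xᵢ,Xⱼ); the off-diagonal part of the true-score variance is the same as above.
True-score variance = [0.76 + 0.56] + 0.36 = 1.32 + 0.36 = 1.68.
Reliability = 1.68 / 2.36 = 0.7119.

0.7119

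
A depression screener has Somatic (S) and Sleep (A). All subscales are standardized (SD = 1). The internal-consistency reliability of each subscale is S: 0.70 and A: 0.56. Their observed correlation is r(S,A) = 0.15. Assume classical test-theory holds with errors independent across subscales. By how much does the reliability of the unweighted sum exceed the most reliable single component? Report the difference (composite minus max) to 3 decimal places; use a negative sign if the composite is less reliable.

-0.022

Var(sum) = 2 + 0.3 = 2.3; true-score variance = 1.26 + 0.3 = 1.56; composite reliability = 0.6783.
Max component reliability = 0.7000.
Difference = 0.6783 − 0.7000 = -0.022.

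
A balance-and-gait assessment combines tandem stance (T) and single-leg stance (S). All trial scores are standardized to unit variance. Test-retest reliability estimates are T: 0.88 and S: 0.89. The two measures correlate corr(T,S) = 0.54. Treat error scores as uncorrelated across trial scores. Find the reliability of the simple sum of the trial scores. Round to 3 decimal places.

0.925

Var(T+S) = 2 + 2·[0.54] = 2 + 1.08 = 3.08.
With uncorrelated errors the cross-covariances are all true-score covariance, so they carry over unchanged; only the diagonal terms shrink to ρᵢσᵢ².
True-score variance = [0.88 + 0.89] + 1.08 = 1.77 + 1.08 = 2.85.
Reliability = 2.85 / 3.08 = 0.925.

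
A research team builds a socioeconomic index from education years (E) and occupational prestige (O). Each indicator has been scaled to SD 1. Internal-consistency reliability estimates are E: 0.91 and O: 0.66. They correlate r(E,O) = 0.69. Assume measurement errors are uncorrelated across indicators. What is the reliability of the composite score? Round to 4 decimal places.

0.8728

Var(E+O) = 2 + 2·[0.69] = 2 + 1.38 = 3.38.
Because errors are independent across components, Cov(Tᵢ,Tⱼ) = Cov(Xᵢ,Xⱼ); the off-diagonal part of the true-score variance is the same as above.
True-score variance = [0.91 + 0.66] + 1.38 = 1.57 + 1.38 = 2.95.
Reliability = 2.95 / 3.38 = 0.8728.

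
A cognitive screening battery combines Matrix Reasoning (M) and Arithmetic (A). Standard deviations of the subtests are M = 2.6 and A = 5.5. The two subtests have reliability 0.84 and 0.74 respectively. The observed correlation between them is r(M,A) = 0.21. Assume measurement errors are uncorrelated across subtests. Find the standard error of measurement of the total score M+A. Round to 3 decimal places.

2.991

Var(total) = 37.01 + 6.006 = 43.016.
True-score variance = 28.0634 + 6.006 = 34.0694, so reliability = 0.7920.
Error variance = 43.016 − 34.0694 = 8.9466; SEM = √8.9466 = 2.991.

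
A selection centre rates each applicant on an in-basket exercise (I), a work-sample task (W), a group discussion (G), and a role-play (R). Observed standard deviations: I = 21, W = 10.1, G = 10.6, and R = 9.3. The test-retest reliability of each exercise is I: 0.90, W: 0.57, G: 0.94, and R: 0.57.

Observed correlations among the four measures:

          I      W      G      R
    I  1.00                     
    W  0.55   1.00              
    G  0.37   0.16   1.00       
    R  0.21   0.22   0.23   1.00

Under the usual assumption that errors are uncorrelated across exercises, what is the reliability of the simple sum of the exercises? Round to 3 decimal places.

Var(I+W+G+R) = 21² + 10.1² + 10.6² + 9.3² + 2·[21·10.1·0.55 + 21·10.6·0.37 + 21·9.3·0.21 + 10.1·10.6·0.16 + 10.1·9.3·0.22 + 10.6·9.3·0.23] = 741.86 + 600.995 = 1342.86.
With uncorrelated errors the cross-covariances are all true-score covariance, so they carry over unchanged; only the diagonal terms shrink to ρᵢσᵢ².
True-score variance = [21²·0.90 + 10.1²·0.57 + 10.6²·0.94 + 9.3²·0.57] + 600.995 = 609.963 + 600.995 = 1210.96.
Reliability = 1210.96 / 1342.86 = 0.902.

0.902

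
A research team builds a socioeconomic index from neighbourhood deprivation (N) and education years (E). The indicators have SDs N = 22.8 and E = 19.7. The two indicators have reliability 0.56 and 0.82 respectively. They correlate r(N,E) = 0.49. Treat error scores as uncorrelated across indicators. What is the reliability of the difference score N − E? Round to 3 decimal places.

0.362

Var(N−E) = 22.8² + 19.7² − 2·22.8·19.7·0.49 = 907.93 − 440.177 = 467.753.
With uncorrelated errors the cross-covariances are all true-score covariance, so they carry over unchanged; only the diagonal terms shrink to ρᵢσᵢ².
True-score variance = [22.8²·0.56 + 19.7²·0.82] − 440.177 = 609.344 − 440.177 = 169.167.
Reliability = 169.167 / 467.753 = 0.362.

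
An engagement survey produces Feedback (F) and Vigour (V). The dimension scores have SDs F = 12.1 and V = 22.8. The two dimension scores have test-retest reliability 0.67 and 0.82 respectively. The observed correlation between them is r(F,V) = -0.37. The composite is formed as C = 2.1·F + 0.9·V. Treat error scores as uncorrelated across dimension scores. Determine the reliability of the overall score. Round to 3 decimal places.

0.576

Var(C) = 2.1²·12.1² + 0.9²·22.8² + 2·[1.89·12.1·22.8·(-0.37)] = 1066.74 − 385.846 = 680.893.
With uncorrelated errors the cross-covariances are all true-score covariance, so they carry over unchanged; only the diagonal terms shrink to ρᵢσᵢ².
True-score variance = [2.1²·12.1²·0.67 + 0.9²·22.8²·0.82] − 385.846 = 777.875 − 385.846 = 392.03.
Reliability = 392.03 / 680.893 = 0.576.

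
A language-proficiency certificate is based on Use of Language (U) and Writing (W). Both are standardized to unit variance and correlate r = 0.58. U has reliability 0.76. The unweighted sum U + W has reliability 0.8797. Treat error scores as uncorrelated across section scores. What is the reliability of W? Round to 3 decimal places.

0.860

Var(U+W) = 2 + 2·0.58 = 3.160.
True-score variance = ρ_U + ρ_W + 2·0.58, so 0.8797 = (0.76 + ρ_W + 1.16) / 3.160.
ρ_W = 0.8797·3.160 − 0.76 − 1.16 = 0.860.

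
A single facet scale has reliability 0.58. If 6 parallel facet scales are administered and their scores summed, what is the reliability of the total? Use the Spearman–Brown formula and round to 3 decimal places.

0.892

ρ_k = kρ / (1 + (k−1)ρ) = 6·0.58 / (1 + 5·0.58) = 3.480 / 3.900 = 0.892.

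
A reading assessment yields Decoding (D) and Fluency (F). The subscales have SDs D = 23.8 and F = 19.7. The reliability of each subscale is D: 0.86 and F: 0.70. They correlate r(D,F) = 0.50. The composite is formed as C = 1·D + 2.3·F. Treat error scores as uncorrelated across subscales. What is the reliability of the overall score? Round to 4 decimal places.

Var(C) = 23.8² + 2.3²·19.7² + 2·[2.3·23.8·19.7·0.50] = 2619.44 + 1078.38 = 3697.81.
Under uncorrelated errors the observed covariances equal the true-score covariances, so only the own-variance terms attenuate.
True-score variance = [23.8²·0.86 + 2.3²·19.7²·0.70] + 1078.38 = 1924.24 + 1078.38 = 3002.61.
Reliability = 3002.61 / 3697.81 = 0.8120.

0.8120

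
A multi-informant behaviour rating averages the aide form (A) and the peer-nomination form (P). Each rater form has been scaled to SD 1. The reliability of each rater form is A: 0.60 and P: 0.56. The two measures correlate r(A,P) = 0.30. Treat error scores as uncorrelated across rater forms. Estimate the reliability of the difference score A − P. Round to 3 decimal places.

Var(A−P) = 1 + 1 − 2·0.30 = 2 − 0.6 = 1.4.
With uncorrelated errors the cross-covariances are all true-score covariance, so they carry over unchanged; only the diagonal terms shrink to ρᵢσᵢ².
True-score variance = [0.60 + 0.56] − 0.6 = 1.16 − 0.6 = 0.56.
Reliability = 0.56 / 1.4 = 0.400.

0.400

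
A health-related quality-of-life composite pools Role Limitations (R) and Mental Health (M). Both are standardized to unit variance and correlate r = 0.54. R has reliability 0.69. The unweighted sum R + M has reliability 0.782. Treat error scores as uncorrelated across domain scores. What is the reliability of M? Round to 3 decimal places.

Var(R+M) = 2 + 2·0.54 = 3.080.
True-score variance = ρ_R + ρ_M + 2·0.54, so 0.782 = (0.69 + ρ_M + 1.08) / 3.080.
ρ_M = 0.782·3.080 − 0.69 − 1.08 = 0.639.

0.639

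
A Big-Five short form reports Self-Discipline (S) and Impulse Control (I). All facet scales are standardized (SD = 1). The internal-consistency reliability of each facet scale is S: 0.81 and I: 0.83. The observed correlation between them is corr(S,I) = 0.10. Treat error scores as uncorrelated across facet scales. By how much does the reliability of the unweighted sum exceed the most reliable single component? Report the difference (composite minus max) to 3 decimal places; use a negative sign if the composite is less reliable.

0.006

Var(sum) = 2 + 0.2 = 2.2; true-score variance = 1.64 + 0.2 = 1.84; composite reliability = 0.8364.
Max component reliability = 0.8300.
Difference = 0.8364 − 0.8300 = 0.006.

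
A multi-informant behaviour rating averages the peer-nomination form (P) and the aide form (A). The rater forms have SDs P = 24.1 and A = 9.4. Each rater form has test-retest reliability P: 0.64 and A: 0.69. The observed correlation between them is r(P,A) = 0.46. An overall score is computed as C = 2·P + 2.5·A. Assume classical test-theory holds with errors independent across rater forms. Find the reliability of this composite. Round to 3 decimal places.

0.743

Var(C) = 2²·24.1² + 2.5²·9.4² + 2·[5·24.1·9.4·0.46] = 2875.49 + 1042.08 = 3917.57.
Because errors are independent across components, Cov(Tᵢ,Tⱼ) = Cov(Xᵢ,Xⱼ); the off-diagonal part of the true-score variance is the same as above.
True-score variance = [2²·24.1²·0.64 + 2.5²·9.4²·0.69] + 1042.08 = 1867.93 + 1042.08 = 2910.01.
Reliability = 2910.01 / 3917.57 = 0.743.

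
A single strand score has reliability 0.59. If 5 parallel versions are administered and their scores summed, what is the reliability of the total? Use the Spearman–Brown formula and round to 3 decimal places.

ρ_k = kρ / (1 + (k−1)ρ) = 5·0.59 / (1 + 4·0.59) = 2.950 / 3.360 = 0.878.

0.878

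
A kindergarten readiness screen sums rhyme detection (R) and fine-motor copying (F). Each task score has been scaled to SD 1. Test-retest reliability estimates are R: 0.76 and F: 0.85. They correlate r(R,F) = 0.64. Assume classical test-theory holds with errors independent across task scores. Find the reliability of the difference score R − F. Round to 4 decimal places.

0.4583

Var(R−F) = 1 + 1 − 2·0.64 = 2 − 1.28 = 0.72.
Under uncorrelated errors the observed covariances equal the true-score covariances, so only the own-variance terms attenuate.
True-score variance = [0.76 + 0.85] − 1.28 = 1.61 − 1.28 = 0.33.
Reliability = 0.33 / 0.72 = 0.4583.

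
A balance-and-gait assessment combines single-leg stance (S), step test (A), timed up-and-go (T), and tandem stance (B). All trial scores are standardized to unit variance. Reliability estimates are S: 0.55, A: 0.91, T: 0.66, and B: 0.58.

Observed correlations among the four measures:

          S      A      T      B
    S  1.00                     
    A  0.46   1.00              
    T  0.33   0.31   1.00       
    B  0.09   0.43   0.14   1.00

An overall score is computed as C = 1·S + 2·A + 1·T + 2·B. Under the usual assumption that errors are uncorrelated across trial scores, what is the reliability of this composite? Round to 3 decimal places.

0.844

Var(C) = 1 + 2² + 1 + 2² + 2·[2·0.46 + 0.33 + 2·0.09 + 2·0.31 + 4·0.43 + 2·0.14] = 10 + 8.1 = 18.1.
Because errors are independent across components, Cov(Tᵢ,Tⱼ) = Cov(Xᵢ,Xⱼ); the off-diagonal part of the true-score variance is the same as above.
True-score variance = [0.55 + 2²·0.91 + 0.66 + 2²·0.58] + 8.1 = 7.17 + 8.1 = 15.27.
Reliability = 15.27 / 18.1 = 0.844.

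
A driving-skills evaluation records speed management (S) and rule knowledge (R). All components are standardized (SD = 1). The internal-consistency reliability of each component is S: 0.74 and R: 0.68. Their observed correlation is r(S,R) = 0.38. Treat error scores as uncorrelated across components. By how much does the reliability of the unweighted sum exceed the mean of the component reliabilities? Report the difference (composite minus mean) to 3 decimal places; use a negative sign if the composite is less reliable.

Var(sum) = 2 + 0.76 = 2.76; true-score variance = 1.42 + 0.76 = 2.18; composite reliability = 0.7899.
Mean component reliability = 0.7100.
Difference = 0.7899 − 0.7100 = 0.080.

0.080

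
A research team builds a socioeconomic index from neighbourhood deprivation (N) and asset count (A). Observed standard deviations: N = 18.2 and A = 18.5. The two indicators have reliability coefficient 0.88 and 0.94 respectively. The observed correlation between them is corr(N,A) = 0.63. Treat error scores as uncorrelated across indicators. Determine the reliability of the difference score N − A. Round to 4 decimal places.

Var(N−A) = 18.2² + 18.5² − 2·18.2·18.5·0.63 = 673.49 − 424.242 = 249.248.
Under uncorrelated errors the observed covariances equal the true-score covariances, so only the own-variance terms attenuate.
True-score variance = [18.2²·0.88 + 18.5²·0.94] − 424.242 = 613.206 − 424.242 = 188.964.
Reliability = 188.964 / 249.248 = 0.7581.

0.7581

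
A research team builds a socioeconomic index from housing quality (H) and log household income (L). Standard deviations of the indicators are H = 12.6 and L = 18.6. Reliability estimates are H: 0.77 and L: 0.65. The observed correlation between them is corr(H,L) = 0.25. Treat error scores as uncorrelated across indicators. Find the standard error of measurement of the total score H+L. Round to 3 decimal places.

12.554

Var(total) = 504.72 + 117.18 = 621.9.
True-score variance = 347.119 + 117.18 = 464.299, so reliability = 0.7466.
Error variance = 621.9 − 464.299 = 157.601; SEM = √157.601 = 12.554.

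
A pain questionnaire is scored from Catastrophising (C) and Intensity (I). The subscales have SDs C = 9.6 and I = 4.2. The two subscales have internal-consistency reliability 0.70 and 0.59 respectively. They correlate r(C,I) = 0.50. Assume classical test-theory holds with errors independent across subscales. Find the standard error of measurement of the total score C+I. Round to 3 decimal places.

5.906

Var(total) = 109.8 + 40.32 = 150.12.
True-score variance = 74.9196 + 40.32 = 115.24, so reliability = 0.7676.
Error variance = 150.12 − 115.24 = 34.8804; SEM = √34.8804 = 5.906.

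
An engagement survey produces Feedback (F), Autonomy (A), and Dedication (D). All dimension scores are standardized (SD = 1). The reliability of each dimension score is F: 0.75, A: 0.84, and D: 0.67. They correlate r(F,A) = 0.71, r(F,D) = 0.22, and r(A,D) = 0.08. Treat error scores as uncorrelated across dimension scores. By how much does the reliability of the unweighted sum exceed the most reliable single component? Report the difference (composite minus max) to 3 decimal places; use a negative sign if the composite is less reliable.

Var(sum) = 3 + 2.02 = 5.02; true-score variance = 2.26 + 2.02 = 4.28; composite reliability = 0.8526.
Max component reliability = 0.8400.
Difference = 0.8526 − 0.8400 = 0.013.

0.013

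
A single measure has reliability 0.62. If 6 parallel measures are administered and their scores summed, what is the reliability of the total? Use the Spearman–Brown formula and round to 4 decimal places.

ρ_k = kρ / (1 + (k−1)ρ) = 6·0.62 / (1 + 5·0.62) = 3.720 / 4.100 = 0.9073.

0.9073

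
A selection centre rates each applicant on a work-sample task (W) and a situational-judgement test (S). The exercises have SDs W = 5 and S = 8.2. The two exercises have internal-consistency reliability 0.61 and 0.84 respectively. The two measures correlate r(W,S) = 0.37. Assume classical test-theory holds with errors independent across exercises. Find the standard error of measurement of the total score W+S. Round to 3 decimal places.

4.529

Var(total) = 92.24 + 30.34 = 122.58.
True-score variance = 71.7316 + 30.34 = 102.072, so reliability = 0.8327.
Error variance = 122.58 − 102.072 = 20.5084; SEM = √20.5084 = 4.529.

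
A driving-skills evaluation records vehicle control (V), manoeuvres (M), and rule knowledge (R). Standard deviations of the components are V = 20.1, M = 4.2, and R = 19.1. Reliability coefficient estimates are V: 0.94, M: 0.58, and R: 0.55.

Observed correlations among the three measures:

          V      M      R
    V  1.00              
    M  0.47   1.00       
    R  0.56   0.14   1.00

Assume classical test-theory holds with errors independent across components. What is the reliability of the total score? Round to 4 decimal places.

Var(V+M+R) = 20.1² + 4.2² + 19.1² + 2·[20.1·4.2·0.47 + 20.1·19.1·0.56 + 4.2·19.1·0.14] = 786.46 + 531.796 = 1318.26.
With uncorrelated errors the cross-covariances are all true-score covariance, so they carry over unchanged; only the diagonal terms shrink to ρᵢσᵢ².
True-score variance = [20.1²·0.94 + 4.2²·0.58 + 19.1²·0.55] + 531.796 = 590.646 + 531.796 = 1122.44.
Reliability = 1122.44 / 1318.26 = 0.8515.

0.8515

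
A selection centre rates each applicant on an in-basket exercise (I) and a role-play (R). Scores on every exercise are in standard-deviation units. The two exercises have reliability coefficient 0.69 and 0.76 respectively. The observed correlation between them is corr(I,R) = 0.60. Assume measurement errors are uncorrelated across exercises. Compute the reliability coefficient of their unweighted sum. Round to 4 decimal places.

Var(I+R) = 2 + 2·[0.60] = 2 + 1.2 = 3.2.
Because errors are independent across components, Cov(Tᵢ,Tⱼ) = Cov(Xᵢ,Xⱼ); the off-diagonal part of the true-score variance is the same as above.
True-score variance = [0.69 + 0.76] + 1.2 = 1.45 + 1.2 = 2.65.
Reliability = 2.65 / 3.2 = 0.8281.

0.8281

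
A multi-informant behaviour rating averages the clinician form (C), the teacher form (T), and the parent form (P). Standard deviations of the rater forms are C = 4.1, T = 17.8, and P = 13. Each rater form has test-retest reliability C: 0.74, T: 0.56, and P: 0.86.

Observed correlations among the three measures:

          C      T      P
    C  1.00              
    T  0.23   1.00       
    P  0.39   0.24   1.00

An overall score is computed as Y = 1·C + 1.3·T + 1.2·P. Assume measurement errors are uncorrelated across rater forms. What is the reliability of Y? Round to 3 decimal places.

0.742

Var(Y) = 4.1² + 1.3²·17.8² + 1.2²·13² + 2·[1.3·4.1·17.8·0.23 + 1.2·4.1·13·0.39 + 1.56·17.8·13·0.24] = 795.63 + 266.803 = 1062.43.
With uncorrelated errors the cross-covariances are all true-score covariance, so they carry over unchanged; only the diagonal terms shrink to ρᵢσᵢ².
True-score variance = [4.1²·0.74 + 1.3²·17.8²·0.56 + 1.2²·13²·0.86] + 266.803 = 521.586 + 266.803 = 788.39.
Reliability = 788.39 / 1062.43 = 0.742.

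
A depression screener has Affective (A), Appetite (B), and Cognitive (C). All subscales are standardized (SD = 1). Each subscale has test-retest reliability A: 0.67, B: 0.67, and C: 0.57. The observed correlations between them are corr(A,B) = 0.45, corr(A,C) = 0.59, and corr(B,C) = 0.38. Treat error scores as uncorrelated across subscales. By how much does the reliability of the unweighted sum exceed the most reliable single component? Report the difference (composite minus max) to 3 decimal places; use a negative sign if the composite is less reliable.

Var(sum) = 3 + 2.84 = 5.84; true-score variance = 1.91 + 2.84 = 4.75; composite reliability = 0.8134.
Max component reliability = 0.6700.
Difference = 0.8134 − 0.6700 = 0.143.

0.143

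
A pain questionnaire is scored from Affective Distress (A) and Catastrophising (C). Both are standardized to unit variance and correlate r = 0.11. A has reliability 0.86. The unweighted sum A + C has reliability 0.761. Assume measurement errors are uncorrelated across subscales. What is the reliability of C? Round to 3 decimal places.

0.609

Var(A+C) = 2 + 2·0.11 = 2.220.
True-score variance = ρ_A + ρ_C + 2·0.11, so 0.761 = (0.86 + ρ_C + 0.22) / 2.220.
ρ_C = 0.761·2.220 − 0.86 − 0.22 = 0.609.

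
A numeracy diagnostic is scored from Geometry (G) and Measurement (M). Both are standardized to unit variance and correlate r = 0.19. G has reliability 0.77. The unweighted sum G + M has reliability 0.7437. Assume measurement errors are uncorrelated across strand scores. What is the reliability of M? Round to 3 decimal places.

0.620

Var(G+M) = 2 + 2·0.19 = 2.380.
True-score variance = ρ_G + ρ_M + 2·0.19, so 0.7437 = (0.77 + ρ_M + 0.38) / 2.380.
ρ_M = 0.7437·2.380 − 0.77 − 0.38 = 0.620.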